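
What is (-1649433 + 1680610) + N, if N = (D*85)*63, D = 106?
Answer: 598807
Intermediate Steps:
N = 567630 (N = (106*85)*63 = 9010*63 = 567630)
(-1649433 + 1680610) + N = (-1649433 + 1680610) + 567630 = 31177 + 567630 = 598807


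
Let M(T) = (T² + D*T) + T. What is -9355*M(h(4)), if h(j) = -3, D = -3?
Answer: -140325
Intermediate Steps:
M(T) = T² - 2*T (M(T) = (T² - 3*T) + T = T² - 2*T)
-9355*M(h(4)) = -(-28065)*(-2 - 3) = -(-28065)*(-5) = -9355*15 = -140325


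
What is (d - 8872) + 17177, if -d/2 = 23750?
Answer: -39195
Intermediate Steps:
d = -47500 (d = -2*23750 = -47500)
(d - 8872) + 17177 = (-47500 - 8872) + 17177 = -56372 + 17177 = -39195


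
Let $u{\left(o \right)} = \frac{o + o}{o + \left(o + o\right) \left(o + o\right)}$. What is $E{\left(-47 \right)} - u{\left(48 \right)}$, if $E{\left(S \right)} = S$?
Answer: $- \frac{9073}{193} \approx -47.01$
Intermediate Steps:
$u{\left(o \right)} = \frac{2 o}{o + 4 o^{2}}$ ($u{\left(o \right)} = \frac{2 o}{o + 2 o 2 o} = \frac{2 o}{o + 4 o^{2}}$)
$E{\left(-47 \right)} - u{\left(48 \right)} = -47 - \frac{2}{1 + 4 \cdot 48} = -47 - \frac{2}{1 + 192} = -47 - \frac{2}{193} = - \frac{9073}{193}$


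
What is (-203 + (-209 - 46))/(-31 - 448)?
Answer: 458/479 ≈ 0.95616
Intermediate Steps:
(-203 + (-209 - 46))/(-31 - 448) = (-203 - 255)/(-479) = -458*(-1/479) = 458/479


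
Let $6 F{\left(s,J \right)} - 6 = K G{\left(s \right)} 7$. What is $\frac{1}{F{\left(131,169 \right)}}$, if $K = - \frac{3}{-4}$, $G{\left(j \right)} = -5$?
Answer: $- \frac{8}{27} \approx -0.2963$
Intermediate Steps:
$K = \frac{3}{4}$ ($K = \left(-3\right) \left(- \frac{1}{4}\right) = \frac{3}{4} \approx 0.75$)
$F{\left(s,J \right)} = - \frac{27}{8}$ ($F{\left(s,J \right)} = 1 + \frac{\frac{3}{4} \left(-5\right) 7}{6} = 1 + \frac{\left(- \frac{15}{4}\right) 7}{6} = 1 + \frac{1}{6} \left(- \frac{105}{4}\right) = 1 - \frac{35}{8} = - \frac{27}{8}$)
$\frac{1}{F{\left(131,169 \right)}} = \frac{1}{- \frac{27}{8}} = - \frac{8}{27}$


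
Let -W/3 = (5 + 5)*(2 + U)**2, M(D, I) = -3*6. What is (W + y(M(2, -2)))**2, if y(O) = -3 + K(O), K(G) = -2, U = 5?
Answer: 2175625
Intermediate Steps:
M(D, I) = -18
y(O) = -5 (y(O) = -3 - 2 = -5)
W = -1470 (W = -3*(5 + 5)*(2 + 5)**2 = -30*7**2 = -30*49 = -3*490 = -1470)
(W + y(M(2, -2)))**2 = (-1470 - 5)**2 = (-1475)**2 = 2175625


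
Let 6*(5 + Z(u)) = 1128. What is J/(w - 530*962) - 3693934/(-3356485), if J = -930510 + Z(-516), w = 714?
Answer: 454852758269/155358264710 ≈ 2.9278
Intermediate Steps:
Z(u) = 183 (Z(u) = -5 + (1/6)*1128 = -5 + 188 = 183)
J = -930327 (J = -930510 + 183 = -930327)
J/(w - 530*962) - 3693934/(-3356485) = -930327/(714 - 530*962) - 3693934/(-3356485) = -930327/(714 - 509860) - 3693934*(-1/3356485) = -930327/(-509146) + 3693934/3356485 = -930327*(-1/509146) + 3693934/3356485 = 930327/509146 + 3693934/3356485 = 454852758269/155358264710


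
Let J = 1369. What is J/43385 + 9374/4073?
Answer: 412266927/176707105 ≈ 2.3331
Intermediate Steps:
J/43385 + 9374/4073 = 1369/43385 + 9374/4073 = 412266927/176707105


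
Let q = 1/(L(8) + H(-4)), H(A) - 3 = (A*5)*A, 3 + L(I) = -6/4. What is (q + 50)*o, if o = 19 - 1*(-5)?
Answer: 188448/157 ≈ 1200.3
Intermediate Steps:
L(I) = -9/2 (L(I) = -3 - 6/4 = -3 - 6*¼ = -3 - 3/2 = -9/2)
o = 24 (o = 19 + 5 = 24)
H(A) = 3 + 5*A² (H(A) = 3 + (A*5)*A = 3 + (5*A)*A = 3 + 5*A²)
q = 2/157 (q = 1/(-9/2 + (3 + 5*(-4)²)) = 1/(-9/2 + (3 + 5*16)) = 1/(-9/2 + (3 + 80)) = 1/(-9/2 + 83) = 1/(157/2) = 2/157 ≈ 0.012739)
(q + 50)*o = (2/157 + 50)*24 = (7852/157)*24 = 188448/157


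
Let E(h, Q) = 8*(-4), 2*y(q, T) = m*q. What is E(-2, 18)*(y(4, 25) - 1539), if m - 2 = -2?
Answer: 49248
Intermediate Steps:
m = 0 (m = 2 - 2 = 0)
y(q, T) = 0 (y(q, T) = (0*q)/2 = (1/2)*0 = 0)
E(h, Q) = -32
E(-2, 18)*(y(4, 25) - 1539) = -32*(0 - 1539) = -32*(-1539) = 49248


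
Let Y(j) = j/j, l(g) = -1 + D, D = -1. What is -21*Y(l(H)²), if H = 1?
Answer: -21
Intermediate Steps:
l(g) = -2 (l(g) = -1 - 1 = -2)
Y(j) = 1
-21*Y(l(H)²) = -21*1 = -21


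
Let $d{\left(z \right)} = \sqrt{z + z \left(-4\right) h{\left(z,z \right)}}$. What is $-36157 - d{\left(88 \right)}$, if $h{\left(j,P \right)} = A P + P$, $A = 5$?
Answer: $-36157 - 2 i \sqrt{46442} \approx -36157.0 - 431.01 i$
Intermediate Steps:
$h{\left(j,P \right)} = 6 P$ ($h{\left(j,P \right)} = 5 P + P = 6 P$)
$d{\left(z \right)} = \sqrt{z - 24 z^{2}}$ ($d{\left(z \right)} = \sqrt{z + z \left(-4\right) 6 z} = \sqrt{z + - 4 z 6 z} = \sqrt{z - 24 z^{2}}$)
$-36157 - d{\left(88 \right)} = -36157 - \sqrt{88 \left(1 - 2112\right)} = -36157 - \sqrt{88 \left(-2111\right)} = -36157 - \sqrt{-185768} = -36157 - 2 i \sqrt{46442}$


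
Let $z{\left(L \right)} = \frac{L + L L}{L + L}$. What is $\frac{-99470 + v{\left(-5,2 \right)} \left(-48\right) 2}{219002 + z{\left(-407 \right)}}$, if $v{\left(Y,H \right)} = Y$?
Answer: $- \frac{98990}{218799} \approx -0.45242$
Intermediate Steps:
$z{\left(L \right)} = \frac{L + L^{2}}{2 L}$
$\frac{-99470 + v{\left(-5,2 \right)} \left(-48\right) 2}{219002 + z{\left(-407 \right)}} = \frac{-99470 + \left(-5\right) \left(-48\right) 2}{219002 + \left(\frac{1}{2} + \frac{1}{2} \left(-407\right)\right)} = \frac{-99470 + 240 \cdot 2}{219002 + \left(\frac{1}{2} - \frac{407}{2}\right)} = \frac{-99470 + 480}{219002 - 203} = - \frac{98990}{218799}$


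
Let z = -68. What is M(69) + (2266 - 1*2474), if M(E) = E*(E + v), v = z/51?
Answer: 4461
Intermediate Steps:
v = -4/3 (v = -68/51 = -68*1/51 = -4/3 ≈ -1.3333)
M(E) = E*(-4/3 + E) (M(E) = E*(E - 4/3) = E*(-4/3 + E))
M(69) + (2266 - 1*2474) = (⅓)*69*(-4 + 3*69) + (2266 - 1*2474) = (⅓)*69*(-4 + 207) + (2266 - 2474) = (⅓)*69*203 - 208 = 4669 - 208 = 4461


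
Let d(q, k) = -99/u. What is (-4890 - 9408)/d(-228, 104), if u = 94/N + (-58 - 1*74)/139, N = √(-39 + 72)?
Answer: -19064/139 + 448004*√33/1089 ≈ 2226.1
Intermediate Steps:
N = √33 ≈ 5.7446
u = -132/139 + 94*√33/33 (u = 94/(√33) + (-58 - 1*74)/139 = 94*(√33/33) + (-58 - 74)*(1/139) = 94*√33/33 - 132*1/139 = 94*√33/33 - 132/139 = -132/139 + 94*√33/33 ≈ 15.414)
d(q, k) = -99/(-132/139 + 94*√33/33)
(-4890 - 9408)/d(-228, 104) = (-4890 - 9408)/(-14985729/42536341 - 89900613*√33/85072682) = -14298/(-14985729/42536341 - 89900613*√33/85072682)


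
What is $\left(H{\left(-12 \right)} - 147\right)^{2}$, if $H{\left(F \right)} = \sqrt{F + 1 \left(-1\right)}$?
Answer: $\left(147 - i \sqrt{13}\right)^{2} \approx 21596.0 - 1060.0 i$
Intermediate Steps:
$H{\left(F \right)} = \sqrt{-1 + F}$ ($H{\left(F \right)} = \sqrt{F - 1} = \sqrt{-1 + F}$)
$\left(H{\left(-12 \right)} - 147\right)^{2} = \left(\sqrt{-1 - 12} - 147\right)^{2} = \left(\sqrt{-13} - 147\right)^{2} = \left(i \sqrt{13} - 147\right)^{2} = \left(-147 + i \sqrt{13}\right)^{2}$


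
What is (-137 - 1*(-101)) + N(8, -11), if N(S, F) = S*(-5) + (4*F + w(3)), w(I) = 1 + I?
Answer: -116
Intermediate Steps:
N(S, F) = 4 - 5*S + 4*F (N(S, F) = S*(-5) + (4*F + (1 + 3)) = -5*S + (4*F + 4) = -5*S + (4 + 4*F) = 4 - 5*S + 4*F)
(-137 - 1*(-101)) + N(8, -11) = (-137 - 1*(-101)) + (4 - 5*8 + 4*(-11)) = (-137 + 101) + (4 - 40 - 44) = -36 - 80 = -116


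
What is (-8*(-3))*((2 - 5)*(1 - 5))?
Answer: 288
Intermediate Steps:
(-8*(-3))*((2 - 5)*(1 - 5)) = 24*(-3*(-4)) = 24*12 = 288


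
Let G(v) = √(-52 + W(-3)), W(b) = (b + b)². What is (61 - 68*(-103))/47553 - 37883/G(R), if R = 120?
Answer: 2355/15851 + 37883*I/4 ≈ 0.14857 + 9470.8*I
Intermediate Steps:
W(b) = 4*b² (W(b) = (2*b)² = 4*b²)
G(v) = 4*I (G(v) = √(-52 + 4*(-3)²) = √(-52 + 4*9) = √(-52 + 36) = √(-16) = 4*I)
(61 - 68*(-103))/47553 - 37883/G(R) = (61 - 68*(-103))/47553 - 37883*(-I/4) = (61 + 7004)*(1/47553) - (-37883)*I/4 = 7065*(1/47553) + 37883*I/4 = 2355/15851 + 37883*I/4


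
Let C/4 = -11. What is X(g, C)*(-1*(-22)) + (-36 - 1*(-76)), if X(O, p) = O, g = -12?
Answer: -224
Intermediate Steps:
C = -44 (C = 4*(-11) = -44)
X(g, C)*(-1*(-22)) + (-36 - 1*(-76)) = -(-12)*(-22) + (-36 - 1*(-76)) = -12*22 + (-36 + 76) = -264 + 40 = -224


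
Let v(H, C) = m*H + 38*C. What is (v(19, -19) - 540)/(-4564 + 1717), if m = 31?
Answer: 673/2847 ≈ 0.23639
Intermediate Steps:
v(H, C) = 31*H + 38*C
(v(19, -19) - 540)/(-4564 + 1717) = ((31*19 + 38*(-19)) - 540)/(-4564 + 1717) = ((589 - 722) - 540)/(-2847) = (-133 - 540)*(-1/2847) = -673*(-1/2847) = 673/2847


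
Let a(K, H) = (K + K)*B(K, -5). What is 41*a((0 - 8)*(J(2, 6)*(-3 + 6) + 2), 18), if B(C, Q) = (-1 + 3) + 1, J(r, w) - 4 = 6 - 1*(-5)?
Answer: -92496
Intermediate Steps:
J(r, w) = 15 (J(r, w) = 4 + (6 - 1*(-5)) = 4 + (6 + 5) = 4 + 11 = 15)
B(C, Q) = 3 (B(C, Q) = 2 + 1 = 3)
a(K, H) = 6*K (a(K, H) = (K + K)*3 = (2*K)*3 = 6*K)
41*a((0 - 8)*(J(2, 6)*(-3 + 6) + 2), 18) = 41*(6*((0 - 8)*(15*(-3 + 6) + 2))) = 41*(6*(-8*(15*3 + 2))) = 41*(6*(-8*(45 + 2))) = 41*(6*(-8*47)) = 41*(6*(-376)) = 41*(-2256) = -92496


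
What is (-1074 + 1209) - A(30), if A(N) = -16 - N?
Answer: 181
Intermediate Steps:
(-1074 + 1209) - A(30) = (-1074 + 1209) - (-16 - 1*30) = 135 - (-16 - 30) = 135 - 1*(-46) = 135 + 46 = 181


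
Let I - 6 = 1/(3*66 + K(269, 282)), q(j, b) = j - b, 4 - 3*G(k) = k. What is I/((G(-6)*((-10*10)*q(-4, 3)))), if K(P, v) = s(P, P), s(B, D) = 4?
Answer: 3639/1414000 ≈ 0.0025735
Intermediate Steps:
G(k) = 4/3 - k/3
K(P, v) = 4
I = 1213/202 (I = 6 + 1/(3*66 + 4) = 6 + 1/(198 + 4) = 6 + 1/202 = 1213/202 ≈ 6.0050)
I/((G(-6)*((-10*10)*q(-4, 3)))) = 1213/(202*(((4/3 - ⅓*(-6))*((-10*10)*(-4 - 1*3))))) = 1213/(202*(((4/3 + 2)*(-100*(-4 - 3))))) = 1213/(202*((10*(-100*(-7))/3))) = 1213/(202*(((10/3)*700))) = 1213/(202*(7000/3)) = (1213/202)*(3/7000) = 3639/1414000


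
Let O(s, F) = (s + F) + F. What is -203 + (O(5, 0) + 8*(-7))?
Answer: -254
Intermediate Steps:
O(s, F) = s + 2*F (O(s, F) = (F + s) + F = s + 2*F)
-203 + (O(5, 0) + 8*(-7)) = -203 + ((5 + 2*0) + 8*(-7)) = -203 + ((5 + 0) - 56) = -203 + (5 - 56) = -203 - 51 = -254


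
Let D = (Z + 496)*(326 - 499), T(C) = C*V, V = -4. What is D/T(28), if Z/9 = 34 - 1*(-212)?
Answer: 234415/56 ≈ 4186.0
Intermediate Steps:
T(C) = -4*C (T(C) = C*(-4) = -4*C)
Z = 2214 (Z = 9*(34 - 1*(-212)) = 9*(34 + 212) = 9*246 = 2214)
D = -468830 (D = (2214 + 496)*(326 - 499) = 2710*(-173) = -468830)
D/T(28) = -468830/((-4*28)) = -468830/(-112) = -468830*(-1/112) = 234415/56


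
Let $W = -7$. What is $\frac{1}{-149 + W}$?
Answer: $- \frac{1}{156} \approx -0.0064103$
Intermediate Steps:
$\frac{1}{-149 + W} = \frac{1}{-149 - 7} = \frac{1}{-156} = - \frac{1}{156}$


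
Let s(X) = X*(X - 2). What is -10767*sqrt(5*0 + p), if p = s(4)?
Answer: -21534*sqrt(2) ≈ -30454.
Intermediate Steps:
s(X) = X*(-2 + X)
p = 8 (p = 4*(-2 + 4) = 4*2 = 8)
-10767*sqrt(5*0 + p) = -10767*sqrt(5*0 + 8) = -10767*sqrt(0 + 8) = -21534*sqrt(2)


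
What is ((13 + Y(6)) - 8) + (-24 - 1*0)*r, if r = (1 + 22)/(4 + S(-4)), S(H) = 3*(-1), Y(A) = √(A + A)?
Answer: -547 + 2*√3 ≈ -543.54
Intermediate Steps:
Y(A) = √2*√A (Y(A) = √(2*A) = √2*√A)
S(H) = -3
r = 23 (r = (1 + 22)/(4 - 3) = 23/1 = 23*1 = 23)
((13 + Y(6)) - 8) + (-24 - 1*0)*r = ((13 + √2*√6) - 8) + (-24 - 1*0)*23 = ((13 + 2*√3) - 8) + (-24 + 0)*23 = (5 + 2*√3) - 24*23 = (5 + 2*√3) - 552 = -547 + 2*√3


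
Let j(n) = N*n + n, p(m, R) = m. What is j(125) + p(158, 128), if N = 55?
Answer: 7158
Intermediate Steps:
j(n) = 56*n (j(n) = 55*n + n = 56*n)
j(125) + p(158, 128) = 56*125 + 158 = 7000 + 158 = 7158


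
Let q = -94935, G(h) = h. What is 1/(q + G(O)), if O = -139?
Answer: -1/95074 ≈ -1.0518e-5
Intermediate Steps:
1/(q + G(O)) = 1/(-94935 - 139) = 1/(-95074) = -1/95074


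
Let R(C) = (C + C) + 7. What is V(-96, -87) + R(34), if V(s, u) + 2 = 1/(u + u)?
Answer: 12701/174 ≈ 72.994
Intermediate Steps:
V(s, u) = -2 + 1/(2*u) (V(s, u) = -2 + 1/(u + u) = -2 + 1/(2*u))
R(C) = 7 + 2*C (R(C) = 2*C + 7 = 7 + 2*C)
V(-96, -87) + R(34) = (-2 + (½)/(-87)) + (7 + 2*34) = (-2 + (½)*(-1/87)) + (7 + 68) = (-2 - 1/174) + 75 = -349/174 + 75 = 12701/174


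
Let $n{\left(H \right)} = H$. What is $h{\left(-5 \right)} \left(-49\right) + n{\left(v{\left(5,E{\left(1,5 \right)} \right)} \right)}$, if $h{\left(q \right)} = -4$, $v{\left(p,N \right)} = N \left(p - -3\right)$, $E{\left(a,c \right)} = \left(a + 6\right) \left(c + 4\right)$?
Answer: $700$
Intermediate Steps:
$E{\left(a,c \right)} = \left(4 + c\right) \left(6 + a\right)$ ($E{\left(a,c \right)} = \left(6 + a\right) \left(4 + c\right) = \left(4 + c\right) \left(6 + a\right)$)
$v{\left(p,N \right)} = N \left(3 + p\right)$ ($v{\left(p,N \right)} = N \left(p + 3\right) = N \left(3 + p\right)$)
$h{\left(-5 \right)} \left(-49\right) + n{\left(v{\left(5,E{\left(1,5 \right)} \right)} \right)} = \left(-4\right) \left(-49\right) + \left(24 + 4 \cdot 1 + 6 \cdot 5 + 1 \cdot 5\right) \left(3 + 5\right) = 196 + \left(24 + 4 + 30 + 5\right) 8 = 196 + 63 \cdot 8 = 196 + 504 = 700$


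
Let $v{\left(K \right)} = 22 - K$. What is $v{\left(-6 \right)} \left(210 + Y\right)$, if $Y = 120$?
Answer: $9240$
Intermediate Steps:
$v{\left(-6 \right)} \left(210 + Y\right) = \left(22 - -6\right) \left(210 + 120\right) = \left(22 + 6\right) 330 = 28 \cdot 330 = 9240$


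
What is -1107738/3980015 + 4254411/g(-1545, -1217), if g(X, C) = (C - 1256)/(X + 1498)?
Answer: 795830381583681/9842577095 ≈ 80856.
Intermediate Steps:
g(X, C) = (-1256 + C)/(1498 + X)
-1107738/3980015 + 4254411/g(-1545, -1217) = -1107738/3980015 + 4254411/(((-1256 - 1217)/(1498 - 1545))) = -1107738*1/3980015 + 4254411/((-2473/(-47))) = -1107738/3980015 + 4254411/((-1/47*(-2473))) = -1107738/3980015 + 4254411/(2473/47) = -1107738/3980015 + 4254411*(47/2473) = -1107738/3980015 + 199957317/2473 = 795830381583681/9842577095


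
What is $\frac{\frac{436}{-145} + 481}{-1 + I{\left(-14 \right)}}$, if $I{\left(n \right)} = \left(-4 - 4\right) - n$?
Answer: $\frac{69309}{725} \approx 95.599$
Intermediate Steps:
$I{\left(n \right)} = -8 - n$ ($I{\left(n \right)} = \left(-4 - 4\right) - n = -8 - n$)
$\frac{\frac{436}{-145} + 481}{-1 + I{\left(-14 \right)}} = \frac{\frac{436}{-145} + 481}{-1 - -6} = \frac{436 \left(- \frac{1}{145}\right) + 481}{-1 + \left(-8 + 14\right)} = \frac{- \frac{436}{145} + 481}{-1 + 6} = \frac{69309}{145 \cdot 5} = \frac{69309}{145} \cdot \frac{1}{5} = \frac{69309}{725}$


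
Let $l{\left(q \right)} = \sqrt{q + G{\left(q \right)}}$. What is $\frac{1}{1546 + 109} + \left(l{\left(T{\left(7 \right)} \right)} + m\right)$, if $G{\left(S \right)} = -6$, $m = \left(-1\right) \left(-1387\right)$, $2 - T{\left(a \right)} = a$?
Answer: $\frac{2295486}{1655} + i \sqrt{11} \approx 1387.0 + 3.3166 i$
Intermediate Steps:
$T{\left(a \right)} = 2 - a$
$m = 1387$
$l{\left(q \right)} = \sqrt{-6 + q}$ ($l{\left(q \right)} = \sqrt{q - 6} = \sqrt{-6 + q}$)
$\frac{1}{1546 + 109} + \left(l{\left(T{\left(7 \right)} \right)} + m\right) = \frac{1}{1546 + 109} + \left(\sqrt{-6 + \left(2 - 7\right)} + 1387\right) = \frac{1}{1655} + \left(\sqrt{-6 + \left(2 - 7\right)} + 1387\right) = \frac{1}{1655} + \left(\sqrt{-6 - 5} + 1387\right) = \frac{1}{1655} + \left(\sqrt{-11} + 1387\right) = \frac{1}{1655} + \left(i \sqrt{11} + 1387\right) = \frac{1}{1655} + \left(1387 + i \sqrt{11}\right) = \frac{2295486}{1655} + i \sqrt{11}$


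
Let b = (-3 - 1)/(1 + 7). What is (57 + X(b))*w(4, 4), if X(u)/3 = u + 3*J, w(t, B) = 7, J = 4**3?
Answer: 8841/2 ≈ 4420.5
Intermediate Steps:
J = 64
b = -1/2 (b = -4/8 = -4*1/8 = -1/2 ≈ -0.50000)
X(u) = 576 + 3*u (X(u) = 3*(u + 3*64) = 3*(u + 192) = 3*(192 + u) = 576 + 3*u)
(57 + X(b))*w(4, 4) = (57 + (576 + 3*(-1/2)))*7 = (57 + (576 - 3/2))*7 = (57 + 1149/2)*7 = (1263/2)*7 = 8841/2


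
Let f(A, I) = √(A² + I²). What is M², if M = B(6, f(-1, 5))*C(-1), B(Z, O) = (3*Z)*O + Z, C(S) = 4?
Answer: 135360 + 3456*√26 ≈ 1.5298e+5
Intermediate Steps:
B(Z, O) = Z + 3*O*Z (B(Z, O) = 3*O*Z + Z = Z + 3*O*Z)
M = 24 + 72*√26 (M = (6*(1 + 3*√((-1)² + 5²)))*4 = (6*(1 + 3*√(1 + 25)))*4 = (6*(1 + 3*√26))*4 = (6 + 18*√26)*4 = 24 + 72*√26 ≈ 391.13)
M² = (24 + 72*√26)²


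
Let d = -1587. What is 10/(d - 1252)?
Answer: -10/2839 ≈ -0.0035224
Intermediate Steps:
10/(d - 1252) = 10/(-1587 - 1252) = 10/(-2839) = 10*(-1/2839) = -10/2839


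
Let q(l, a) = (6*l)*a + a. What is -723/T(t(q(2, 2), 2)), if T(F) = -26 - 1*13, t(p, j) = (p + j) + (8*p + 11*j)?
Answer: 241/13 ≈ 18.538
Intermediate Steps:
q(l, a) = a + 6*a*l (q(l, a) = 6*a*l + a = a + 6*a*l)
t(p, j) = 9*p + 12*j (t(p, j) = (j + p) + (8*p + 11*j) = 9*p + 12*j)
T(F) = -39 (T(F) = -26 - 13 = -39)
-723/T(t(q(2, 2), 2)) = -723/(-39) = -723*(-1/39) = 241/13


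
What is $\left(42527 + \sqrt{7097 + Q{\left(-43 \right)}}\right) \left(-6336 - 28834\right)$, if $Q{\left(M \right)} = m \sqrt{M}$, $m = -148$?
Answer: $-1495674590 - 35170 \sqrt{7097 - 148 i \sqrt{43}} \approx -1.4986 \cdot 10^{9} + 2.0211 \cdot 10^{5} i$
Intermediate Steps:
$Q{\left(M \right)} = - 148 \sqrt{M}$
$\left(42527 + \sqrt{7097 + Q{\left(-43 \right)}}\right) \left(-6336 - 28834\right) = \left(42527 + \sqrt{7097 - 148 \sqrt{-43}}\right) \left(-6336 - 28834\right) = \left(42527 + \sqrt{7097 - 148 i \sqrt{43}}\right) \left(-35170\right) = -1495674590 - 35170 \sqrt{7097 - 148 i \sqrt{43}}$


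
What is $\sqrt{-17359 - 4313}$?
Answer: $6 i \sqrt{602} \approx 147.21 i$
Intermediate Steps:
$\sqrt{-17359 - 4313} = \sqrt{-21672} = 6 i \sqrt{602}$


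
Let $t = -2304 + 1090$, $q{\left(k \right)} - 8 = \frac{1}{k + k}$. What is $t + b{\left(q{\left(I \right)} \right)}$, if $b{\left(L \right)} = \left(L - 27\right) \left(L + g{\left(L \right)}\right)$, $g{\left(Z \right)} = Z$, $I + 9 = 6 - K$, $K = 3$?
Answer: $- \frac{109163}{72} \approx -1516.2$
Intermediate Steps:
$I = -6$ ($I = -9 + \left(6 - 3\right) = -9 + 3 = -6$)
$q{\left(k \right)} = 8 + \frac{1}{2 k}$ ($q{\left(k \right)} = 8 + \frac{1}{k + k} = 8 + \frac{1}{2 k}$)
$t = -1214$
$b{\left(L \right)} = 2 L \left(-27 + L\right)$ ($b{\left(L \right)} = \left(L - 27\right) \left(L + L\right) = \left(-27 + L\right) 2 L = 2 L \left(-27 + L\right)$)
$t + b{\left(q{\left(I \right)} \right)} = -1214 + 2 \left(8 + \frac{1}{2 \left(-6\right)}\right) \left(-27 + \left(8 + \frac{1}{2 \left(-6\right)}\right)\right) = -1214 + 2 \left(8 + \frac{1}{2} \left(- \frac{1}{6}\right)\right) \left(-27 + \left(8 + \frac{1}{2} \left(- \frac{1}{6}\right)\right)\right) = -1214 + 2 \left(8 - \frac{1}{12}\right) \left(-27 + \left(8 - \frac{1}{12}\right)\right) = -1214 + 2 \cdot \frac{95}{12} \left(-27 + \frac{95}{12}\right) = -1214 + 2 \cdot \frac{95}{12} \left(- \frac{229}{12}\right) = -1214 - \frac{21755}{72} = - \frac{109163}{72}$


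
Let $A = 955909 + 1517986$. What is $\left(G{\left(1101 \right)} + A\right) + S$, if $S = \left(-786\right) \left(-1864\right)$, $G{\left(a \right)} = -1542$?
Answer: $3937457$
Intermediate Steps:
$S = 1465104$
$A = 2473895$
$\left(G{\left(1101 \right)} + A\right) + S = \left(-1542 + 2473895\right) + 1465104 = 2472353 + 1465104 = 3937457$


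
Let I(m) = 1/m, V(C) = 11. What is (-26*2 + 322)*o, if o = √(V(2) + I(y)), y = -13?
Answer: 270*√1846/13 ≈ 892.35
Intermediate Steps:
o = √1846/13 (o = √(11 + 1/(-13)) = √(11 - 1/13) = √(142/13) = √1846/13 ≈ 3.3050)
(-26*2 + 322)*o = (-26*2 + 322)*(√1846/13) = (-52 + 322)*(√1846/13) = 270*(√1846/13) = 270*√1846/13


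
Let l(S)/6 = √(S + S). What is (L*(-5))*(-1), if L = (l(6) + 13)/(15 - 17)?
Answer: -65/2 - 30*√3 ≈ -84.462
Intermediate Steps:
l(S) = 6*√2*√S (l(S) = 6*√(S + S) = 6*√(2*S) = 6*(√2*√S) = 6*√2*√S)
L = -13/2 - 6*√3 (L = (6*√2*√6 + 13)/(15 - 17) = (12*√3 + 13)/(-2) = (13 + 12*√3)*(-½) = -13/2 - 6*√3 ≈ -16.892)
(L*(-5))*(-1) = ((-13/2 - 6*√3)*(-5))*(-1) = (65/2 + 30*√3)*(-1) = -65/2 - 30*√3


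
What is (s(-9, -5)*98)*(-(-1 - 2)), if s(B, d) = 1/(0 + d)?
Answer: -294/5 ≈ -58.800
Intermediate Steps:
s(B, d) = 1/d
(s(-9, -5)*98)*(-(-1 - 2)) = (98/(-5))*(-(-1 - 2)) = (-⅕*98)*(-1*(-3)) = -98/5*3 = -294/5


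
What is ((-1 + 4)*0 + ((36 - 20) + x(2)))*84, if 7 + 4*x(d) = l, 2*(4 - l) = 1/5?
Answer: 12789/10 ≈ 1278.9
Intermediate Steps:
l = 39/10 (l = 4 - ½/5 = 4 - ½*⅕ = 4 - ⅒ = 39/10 ≈ 3.9000)
x(d) = -31/40 (x(d) = -7/4 + (¼)*(39/10) = -7/4 + 39/40 = -31/40)
((-1 + 4)*0 + ((36 - 20) + x(2)))*84 = ((-1 + 4)*0 + ((36 - 20) - 31/40))*84 = (3*0 + (16 - 31/40))*84 = (0 + 609/40)*84 = (609/40)*84 = 12789/10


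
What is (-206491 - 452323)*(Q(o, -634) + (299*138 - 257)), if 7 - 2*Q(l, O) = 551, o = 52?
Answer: -26835470662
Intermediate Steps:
Q(l, O) = -272 (Q(l, O) = 7/2 - 1/2*551 = 7/2 - 551/2 = -272)
(-206491 - 452323)*(Q(o, -634) + (299*138 - 257)) = (-206491 - 452323)*(-272 + (299*138 - 257)) = -658814*(-272 + (41262 - 257)) = -658814*(-272 + 41005) = -658814*40733 = -26835470662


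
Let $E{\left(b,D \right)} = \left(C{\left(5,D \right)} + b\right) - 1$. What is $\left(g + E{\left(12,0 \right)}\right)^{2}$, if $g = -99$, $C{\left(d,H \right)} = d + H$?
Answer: $6889$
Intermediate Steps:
$C{\left(d,H \right)} = H + d$
$E{\left(b,D \right)} = 4 + D + b$ ($E{\left(b,D \right)} = \left(\left(D + 5\right) + b\right) - 1 = \left(\left(5 + D\right) + b\right) - 1 = \left(5 + D + b\right) - 1 = 4 + D + b$)
$\left(g + E{\left(12,0 \right)}\right)^{2} = \left(-99 + \left(4 + 0 + 12\right)\right)^{2} = \left(-99 + 16\right)^{2} = \left(-83\right)^{2} = 6889$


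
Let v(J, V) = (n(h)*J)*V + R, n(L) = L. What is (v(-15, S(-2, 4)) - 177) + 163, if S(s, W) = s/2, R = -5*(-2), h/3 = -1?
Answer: -49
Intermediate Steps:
h = -3 (h = 3*(-1) = -3)
R = 10
S(s, W) = s/2 (S(s, W) = s*(½) = s/2)
v(J, V) = 10 - 3*J*V (v(J, V) = (-3*J)*V + 10 = -3*J*V + 10 = 10 - 3*J*V)
(v(-15, S(-2, 4)) - 177) + 163 = ((10 - 3*(-15)*(½)*(-2)) - 177) + 163 = ((10 - 3*(-15)*(-1)) - 177) + 163 = ((10 - 45) - 177) + 163 = (-35 - 177) + 163 = -212 + 163 = -49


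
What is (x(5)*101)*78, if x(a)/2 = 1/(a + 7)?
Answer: 1313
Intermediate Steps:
x(a) = 2/(7 + a) (x(a) = 2/(a + 7) = 2/(7 + a))
(x(5)*101)*78 = ((2/(7 + 5))*101)*78 = ((2/12)*101)*78 = ((2*(1/12))*101)*78 = ((⅙)*101)*78 = (101/6)*78 = 1313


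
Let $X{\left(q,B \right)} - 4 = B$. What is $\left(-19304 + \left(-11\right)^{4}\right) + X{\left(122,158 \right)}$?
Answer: $-4501$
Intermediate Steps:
$X{\left(q,B \right)} = 4 + B$
$\left(-19304 + \left(-11\right)^{4}\right) + X{\left(122,158 \right)} = \left(-19304 + \left(-11\right)^{4}\right) + \left(4 + 158\right) = \left(-19304 + 14641\right) + 162 = -4663 + 162 = -4501$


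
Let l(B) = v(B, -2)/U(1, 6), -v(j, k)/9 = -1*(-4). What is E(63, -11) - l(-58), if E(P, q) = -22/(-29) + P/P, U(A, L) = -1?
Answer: -993/29 ≈ -34.241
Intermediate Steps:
v(j, k) = -36 (v(j, k) = -(-9)*(-4) = -9*4 = -36)
E(P, q) = 51/29 (E(P, q) = -22*(-1/29) + 1 = 22/29 + 1 = 51/29)
l(B) = 36 (l(B) = -36/(-1) = -36*(-1) = 36)
E(63, -11) - l(-58) = 51/29 - 1*36 = 51/29 - 36 = -993/29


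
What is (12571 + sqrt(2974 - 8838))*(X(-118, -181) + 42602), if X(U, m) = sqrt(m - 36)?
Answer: (12571 + 2*I*sqrt(1466))*(42602 + I*sqrt(217)) ≈ 5.3555e+8 + 3.4475e+6*I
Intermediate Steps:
X(U, m) = sqrt(-36 + m)
(12571 + sqrt(2974 - 8838))*(X(-118, -181) + 42602) = (12571 + sqrt(2974 - 8838))*(sqrt(-36 - 181) + 42602) = (12571 + sqrt(-5864))*(sqrt(-217) + 42602) = (12571 + 2*I*sqrt(1466))*(I*sqrt(217) + 42602) = (12571 + 2*I*sqrt(1466))*(42602 + I*sqrt(217))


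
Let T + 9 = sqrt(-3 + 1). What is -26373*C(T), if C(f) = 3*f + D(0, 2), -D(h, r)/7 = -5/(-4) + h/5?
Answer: 3771339/4 - 79119*I*sqrt(2) ≈ 9.4284e+5 - 1.1189e+5*I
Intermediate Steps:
D(h, r) = -35/4 - 7*h/5 (D(h, r) = -7*(-5/(-4) + h/5) = -7*(-5*(-1/4) + h*(1/5)) = -7*(5/4 + h/5) = -35/4 - 7*h/5)
T = -9 + I*sqrt(2) (T = -9 + sqrt(-3 + 1) = -9 + sqrt(-2) = -9 + I*sqrt(2) ≈ -9.0 + 1.4142*I)
C(f) = -35/4 + 3*f (C(f) = 3*f + (-35/4 - 7/5*0) = 3*f + (-35/4 + 0) = 3*f - 35/4 = -35/4 + 3*f)
-26373*C(T) = -26373*(-35/4 + 3*(-9 + I*sqrt(2))) = -26373*(-35/4 + (-27 + 3*I*sqrt(2))) = -26373*(-143/4 + 3*I*sqrt(2)) = 3771339/4 - 79119*I*sqrt(2)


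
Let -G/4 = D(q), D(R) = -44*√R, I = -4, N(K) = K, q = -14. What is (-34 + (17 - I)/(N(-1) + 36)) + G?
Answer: -167/5 + 176*I*√14 ≈ -33.4 + 658.53*I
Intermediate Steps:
G = 176*I*√14 (G = -(-176)*√(-14) = -(-176)*I*√14 = 176*I*√14 ≈ 658.53*I)
(-34 + (17 - I)/(N(-1) + 36)) + G = (-34 + (17 - 1*(-4))/(-1 + 36)) + 176*I*√14 = (-34 + (17 + 4)/35) + 176*I*√14 = (-34 + 21*(1/35)) + 176*I*√14 = (-34 + ⅗) + 176*I*√14 = -167/5 + 176*I*√14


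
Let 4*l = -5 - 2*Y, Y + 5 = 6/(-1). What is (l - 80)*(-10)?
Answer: 1515/2 ≈ 757.50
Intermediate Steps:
Y = -11 (Y = -5 + 6/(-1) = -5 + 6*(-1) = -5 - 6 = -11)
l = 17/4 (l = (-5 - 2*(-11))/4 = (-5 + 22)/4 = (¼)*17 = 17/4 ≈ 4.2500)
(l - 80)*(-10) = (17/4 - 80)*(-10) = -303/4*(-10) = 1515/2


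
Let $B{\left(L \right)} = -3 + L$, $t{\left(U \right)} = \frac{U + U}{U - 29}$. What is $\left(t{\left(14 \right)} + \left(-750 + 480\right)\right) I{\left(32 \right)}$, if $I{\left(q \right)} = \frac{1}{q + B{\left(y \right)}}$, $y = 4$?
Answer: $- \frac{4078}{495} \approx -8.2384$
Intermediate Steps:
$t{\left(U \right)} = \frac{2 U}{-29 + U}$
$I{\left(q \right)} = \frac{1}{1 + q}$ ($I{\left(q \right)} = \frac{1}{q + \left(-3 + 4\right)} = \frac{1}{q + 1} = \frac{1}{1 + q}$)
$\left(t{\left(14 \right)} + \left(-750 + 480\right)\right) I{\left(32 \right)} = \frac{2 \cdot 14 \frac{1}{-29 + 14} + \left(-750 + 480\right)}{1 + 32} = \frac{2 \cdot 14 \frac{1}{-15} - 270}{33} = \left(2 \cdot 14 \left(- \frac{1}{15}\right) - 270\right) \frac{1}{33} = \left(- \frac{28}{15} - 270\right) \frac{1}{33} = \left(- \frac{4078}{15}\right) \frac{1}{33} = - \frac{4078}{495}$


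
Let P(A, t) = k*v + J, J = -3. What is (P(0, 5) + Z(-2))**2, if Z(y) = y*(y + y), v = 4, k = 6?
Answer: 841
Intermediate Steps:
Z(y) = 2*y**2 (Z(y) = y*(2*y) = 2*y**2)
P(A, t) = 21 (P(A, t) = 6*4 - 3 = 24 - 3 = 21)
(P(0, 5) + Z(-2))**2 = (21 + 2*(-2)**2)**2 = (21 + 2*4)**2 = (21 + 8)**2 = 29**2 = 841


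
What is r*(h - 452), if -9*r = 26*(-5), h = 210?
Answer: -31460/9 ≈ -3495.6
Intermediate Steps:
r = 130/9 (r = -26*(-5)/9 = -⅑*(-130) = 130/9 ≈ 14.444)
r*(h - 452) = 130*(210 - 452)/9 = (130/9)*(-242) = -31460/9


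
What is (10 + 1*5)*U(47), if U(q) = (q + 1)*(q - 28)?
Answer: 13680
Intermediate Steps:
U(q) = (1 + q)*(-28 + q)
(10 + 1*5)*U(47) = (10 + 1*5)*(-28 + 47² - 27*47) = (10 + 5)*(-28 + 2209 - 1269) = 15*912 = 13680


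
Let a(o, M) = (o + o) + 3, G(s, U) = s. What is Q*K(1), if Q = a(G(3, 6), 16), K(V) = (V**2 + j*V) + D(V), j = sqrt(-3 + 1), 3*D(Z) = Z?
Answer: 12 + 9*I*sqrt(2) ≈ 12.0 + 12.728*I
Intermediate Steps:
D(Z) = Z/3
j = I*sqrt(2) (j = sqrt(-2) = I*sqrt(2) ≈ 1.4142*I)
K(V) = V**2 + V/3 + I*V*sqrt(2) (K(V) = (V**2 + (I*sqrt(2))*V) + V/3 = (V**2 + I*V*sqrt(2)) + V/3 = V**2 + V/3 + I*V*sqrt(2))
a(o, M) = 3 + 2*o (a(o, M) = 2*o + 3 = 3 + 2*o)
Q = 9 (Q = 3 + 2*3 = 3 + 6 = 9)
Q*K(1) = 9*(1*(1/3 + 1 + I*sqrt(2))) = 9*(1*(4/3 + I*sqrt(2))) = 9*(4/3 + I*sqrt(2)) = 12 + 9*I*sqrt(2)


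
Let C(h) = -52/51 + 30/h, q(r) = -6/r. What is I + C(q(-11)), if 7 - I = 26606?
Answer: -1353796/51 ≈ -26545.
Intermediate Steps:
I = -26599 (I = 7 - 1*26606 = 7 - 26606 = -26599)
C(h) = -52/51 + 30/h (C(h) = -52*1/51 + 30/h = -52/51 + 30/h)
I + C(q(-11)) = -26599 + (-52/51 + 30/((-6/(-11)))) = -26599 + (-52/51 + 30/((-6*(-1/11)))) = -26599 + (-52/51 + 30/(6/11)) = -26599 + (-52/51 + 30*(11/6)) = -26599 + (-52/51 + 55) = -26599 + 2753/51 = -1353796/51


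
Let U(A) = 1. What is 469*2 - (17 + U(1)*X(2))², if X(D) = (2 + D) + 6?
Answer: 209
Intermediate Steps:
X(D) = 8 + D
469*2 - (17 + U(1)*X(2))² = 469*2 - (17 + 1*(8 + 2))² = 938 - (17 + 1*10)² = 938 - (17 + 10)² = 938 - 1*27² = 938 - 1*729 = 938 - 729 = 209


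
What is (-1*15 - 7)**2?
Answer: 484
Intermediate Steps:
(-1*15 - 7)**2 = (-15 - 7)**2 = (-22)**2 = 484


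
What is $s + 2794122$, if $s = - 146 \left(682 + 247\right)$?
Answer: $2658488$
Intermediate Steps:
$s = -135634$ ($s = \left(-146\right) 929 = -135634$)
$s + 2794122 = -135634 + 2794122 = 2658488$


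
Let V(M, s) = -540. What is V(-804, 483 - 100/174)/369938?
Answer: -270/184969 ≈ -0.0014597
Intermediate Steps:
V(-804, 483 - 100/174)/369938 = -540/369938 = -540*1/369938 = -270/184969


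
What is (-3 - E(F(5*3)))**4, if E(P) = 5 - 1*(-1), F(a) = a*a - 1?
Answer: 6561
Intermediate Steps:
F(a) = -1 + a**2 (F(a) = a**2 - 1 = -1 + a**2)
E(P) = 6 (E(P) = 5 + 1 = 6)
(-3 - E(F(5*3)))**4 = (-3 - 1*6)**4 = (-3 - 6)**4 = (-9)**4 = 6561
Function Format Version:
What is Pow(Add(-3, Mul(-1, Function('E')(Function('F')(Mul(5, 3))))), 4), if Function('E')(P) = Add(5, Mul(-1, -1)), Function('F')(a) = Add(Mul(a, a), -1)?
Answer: 6561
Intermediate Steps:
Function('F')(a) = Add(-1, Pow(a, 2)) (Function('F')(a) = Add(Pow(a, 2), -1) = Add(-1, Pow(a, 2)))
Function('E')(P) = 6 (Function('E')(P) = Add(5, 1) = 6)
Pow(Add(-3, Mul(-1, Function('E')(Function('F')(Mul(5, 3))))), 4) = Pow(Add(-3, Mul(-1, 6)), 4) = Pow(Add(-3, -6), 4) = Pow(-9, 4) = 6561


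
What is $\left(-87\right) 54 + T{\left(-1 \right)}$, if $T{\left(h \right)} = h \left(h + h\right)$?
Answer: $-4696$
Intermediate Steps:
$T{\left(h \right)} = 2 h^{2}$ ($T{\left(h \right)} = h 2 h = 2 h^{2}$)
$\left(-87\right) 54 + T{\left(-1 \right)} = \left(-87\right) 54 + 2 \left(-1\right)^{2} = -4698 + 2 \cdot 1 = -4698 + 2 = -4696$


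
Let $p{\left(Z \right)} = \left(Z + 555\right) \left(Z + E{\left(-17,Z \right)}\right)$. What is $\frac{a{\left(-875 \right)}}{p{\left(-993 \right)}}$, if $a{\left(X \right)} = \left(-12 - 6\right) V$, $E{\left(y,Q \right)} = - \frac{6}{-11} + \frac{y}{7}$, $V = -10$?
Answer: $\frac{1155}{2796119} \approx 0.00041307$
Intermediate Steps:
$E{\left(y,Q \right)} = \frac{6}{11} + \frac{y}{7}$ ($E{\left(y,Q \right)} = \left(-6\right) \left(- \frac{1}{11}\right) + y \frac{1}{7} = \frac{6}{11} + \frac{y}{7}$)
$a{\left(X \right)} = 180$ ($a{\left(X \right)} = \left(-12 - 6\right) \left(-10\right) = \left(-18\right) \left(-10\right) = 180$)
$p{\left(Z \right)} = \left(555 + Z\right) \left(- \frac{145}{77} + Z\right)$ ($p{\left(Z \right)} = \left(Z + 555\right) \left(Z + \left(\frac{6}{11} + \frac{1}{7} \left(-17\right)\right)\right) = \left(555 + Z\right) \left(Z + \left(\frac{6}{11} - \frac{17}{7}\right)\right) = \left(555 + Z\right) \left(Z - \frac{145}{77}\right) = \left(555 + Z\right) \left(- \frac{145}{77} + Z\right)$)
$\frac{a{\left(-875 \right)}}{p{\left(-993 \right)}} = \frac{180}{- \frac{80475}{77} + \left(-993\right)^{2} + \frac{42590}{77} \left(-993\right)} = \frac{180}{- \frac{80475}{77} + 986049 - \frac{42291870}{77}} = \frac{180}{\frac{33553428}{77}} = 180 \cdot \frac{77}{33553428} = \frac{1155}{2796119}$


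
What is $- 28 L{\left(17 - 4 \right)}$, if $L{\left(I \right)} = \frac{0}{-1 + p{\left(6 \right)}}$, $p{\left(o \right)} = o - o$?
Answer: $0$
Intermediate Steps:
$p{\left(o \right)} = 0$
$L{\left(I \right)} = 0$ ($L{\left(I \right)} = \frac{0}{-1 + 0} = \frac{0}{-1} = 0 \left(-1\right) = 0$)
$- 28 L{\left(17 - 4 \right)} = \left(-28\right) 0 = 0$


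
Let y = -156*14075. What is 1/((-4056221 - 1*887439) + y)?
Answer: -1/7139360 ≈ -1.4007e-7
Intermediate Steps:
y = -2195700
1/((-4056221 - 1*887439) + y) = 1/((-4056221 - 1*887439) - 2195700) = 1/((-4056221 - 887439) - 2195700) = 1/(-4943660 - 2195700) = 1/(-7139360) = -1/7139360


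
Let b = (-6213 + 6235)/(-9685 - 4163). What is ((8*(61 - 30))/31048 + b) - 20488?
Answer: -550554265519/26872044 ≈ -20488.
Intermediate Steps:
b = -11/6924 (b = 22/(-13848) = 22*(-1/13848) = -11/6924 ≈ -0.0015887)
((8*(61 - 30))/31048 + b) - 20488 = ((8*(61 - 30))/31048 - 11/6924) - 20488 = ((8*31)*(1/31048) - 11/6924) - 20488 = (248*(1/31048) - 11/6924) - 20488 = (31/3881 - 11/6924) - 20488 = 171953/26872044 - 20488 = -550554265519/26872044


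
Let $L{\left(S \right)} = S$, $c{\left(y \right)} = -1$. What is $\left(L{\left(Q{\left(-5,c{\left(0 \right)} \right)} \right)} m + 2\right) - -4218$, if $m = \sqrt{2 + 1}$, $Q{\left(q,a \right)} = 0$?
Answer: $4220$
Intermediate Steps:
$m = \sqrt{3} \approx 1.732$
$\left(L{\left(Q{\left(-5,c{\left(0 \right)} \right)} \right)} m + 2\right) - -4218 = \left(0 \sqrt{3} + 2\right) - -4218 = \left(0 + 2\right) + 4218 = 2 + 4218 = 4220$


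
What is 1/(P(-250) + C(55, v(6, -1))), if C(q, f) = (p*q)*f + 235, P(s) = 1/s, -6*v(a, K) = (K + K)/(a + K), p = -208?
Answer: -750/395753 ≈ -0.0018951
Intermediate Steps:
v(a, K) = -K/(3*(K + a)) (v(a, K) = -(K + K)/(6*(a + K)) = -2*K/(6*(K + a)) = -K/(3*(K + a)))
C(q, f) = 235 - 208*f*q (C(q, f) = (-208*q)*f + 235 = -208*f*q + 235 = 235 - 208*f*q)
1/(P(-250) + C(55, v(6, -1))) = 1/(1/(-250) + (235 - 208*(-1*(-1)/(3*(-1) + 3*6))*55)) = 1/(-1/250 + (235 - 208*(-1*(-1)/(-3 + 18))*55)) = 1/(-1/250 + (235 - 208*(-1*(-1)/15)*55)) = 1/(-1/250 + (235 - 208*(-1*(-1)*1/15)*55)) = 1/(-1/250 + (235 - 208*1/15*55)) = 1/(-1/250 + (235 - 2288/3)) = 1/(-1/250 - 1583/3) = 1/(-395753/750) = -750/395753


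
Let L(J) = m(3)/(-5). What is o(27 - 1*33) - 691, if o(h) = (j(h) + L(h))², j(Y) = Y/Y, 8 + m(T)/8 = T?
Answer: -610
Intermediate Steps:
m(T) = -64 + 8*T
j(Y) = 1
L(J) = 8 (L(J) = (-64 + 8*3)/(-5) = (-64 + 24)*(-⅕) = -40*(-⅕) = 8)
o(h) = 81 (o(h) = (1 + 8)² = 9² = 81)
o(27 - 1*33) - 691 = 81 - 691 = -610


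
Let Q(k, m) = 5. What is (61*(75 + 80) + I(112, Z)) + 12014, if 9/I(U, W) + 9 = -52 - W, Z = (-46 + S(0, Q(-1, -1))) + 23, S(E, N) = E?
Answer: 815813/38 ≈ 21469.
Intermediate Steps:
Z = -23 (Z = (-46 + 0) + 23 = -46 + 23 = -23)
I(U, W) = 9/(-61 - W) (I(U, W) = 9/(-9 + (-52 - W)) = 9/(-61 - W))
(61*(75 + 80) + I(112, Z)) + 12014 = (61*(75 + 80) - 9/(61 - 23)) + 12014 = (61*155 - 9/38) + 12014 = (9455 - 9*1/38) + 12014 = (9455 - 9/38) + 12014 = 359281/38 + 12014 = 815813/38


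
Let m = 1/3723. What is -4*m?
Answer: -4/3723 ≈ -0.0010744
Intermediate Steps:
m = 1/3723 ≈ 0.00026860
-4*m = -4*1/3723 = -4/3723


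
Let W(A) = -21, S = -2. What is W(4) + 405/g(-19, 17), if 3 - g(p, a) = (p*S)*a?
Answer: -13908/643 ≈ -21.630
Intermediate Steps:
g(p, a) = 3 + 2*a*p (g(p, a) = 3 - p*(-2)*a = 3 - (-2*p)*a = 3 - (-2)*a*p = 3 + 2*a*p)
W(4) + 405/g(-19, 17) = -21 + 405/(3 + 2*17*(-19)) = -21 + 405/(3 - 646) = -21 + 405/(-643) = -21 + 405*(-1/643) = -21 - 405/643 = -13908/643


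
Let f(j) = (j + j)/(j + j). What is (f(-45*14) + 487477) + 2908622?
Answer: 3396100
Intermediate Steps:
f(j) = 1 (f(j) = (2*j)/((2*j)) = (2*j)*(1/(2*j)) = 1)
(f(-45*14) + 487477) + 2908622 = (1 + 487477) + 2908622 = 487478 + 2908622 = 3396100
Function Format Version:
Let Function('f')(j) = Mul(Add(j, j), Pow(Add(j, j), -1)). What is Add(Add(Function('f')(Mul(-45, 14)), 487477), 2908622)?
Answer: 3396100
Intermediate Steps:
Function('f')(j) = 1 (Function('f')(j) = Mul(Mul(2, j), Pow(Mul(2, j), -1)) = Mul(Mul(2, j), Mul(Rational(1, 2), Pow(j, -1))) = 1)
Add(Add(Function('f')(Mul(-45, 14)), 487477), 2908622) = Add(Add(1, 487477), 2908622) = Add(487478, 2908622) = 3396100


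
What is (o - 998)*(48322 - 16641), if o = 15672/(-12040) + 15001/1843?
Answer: -87097452784862/2773715 ≈ -3.1401e+7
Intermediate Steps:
o = 18966068/2773715 (o = 15672*(-1/12040) + 15001*(1/1843) = -1959/1505 + 15001/1843 = 18966068/2773715 ≈ 6.8378)
(o - 998)*(48322 - 16641) = (18966068/2773715 - 998)*(48322 - 16641) = -2749201502/2773715*31681 = -87097452784862/2773715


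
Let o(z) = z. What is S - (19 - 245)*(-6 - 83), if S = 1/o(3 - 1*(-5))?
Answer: -160911/8 ≈ -20114.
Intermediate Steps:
S = ⅛ (S = 1/(3 - 1*(-5)) = 1/(3 + 5) = 1/8 = ⅛ ≈ 0.12500)
S - (19 - 245)*(-6 - 83) = ⅛ - (19 - 245)*(-6 - 83) = ⅛ - (-226)*(-89) = ⅛ - 1*20114 = ⅛ - 20114 = -160911/8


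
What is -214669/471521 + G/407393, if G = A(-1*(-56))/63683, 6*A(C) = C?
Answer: -2386874716670335/5242776340172271 ≈ -0.45527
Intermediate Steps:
A(C) = C/6
G = 28/191049 (G = ((-1*(-56))/6)/63683 = ((⅙)*56)*(1/63683) = (28/3)*(1/63683) = 28/191049 ≈ 0.00014656)
-214669/471521 + G/407393 = -214669/471521 + (28/191049)/407393 = -214669*1/471521 + (28/191049)*(1/407393) = -214669/471521 + 4/11118860751 = -2386874716670335/5242776340172271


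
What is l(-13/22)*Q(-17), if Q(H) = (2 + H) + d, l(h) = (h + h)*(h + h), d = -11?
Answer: -4394/121 ≈ -36.314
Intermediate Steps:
l(h) = 4*h² (l(h) = (2*h)*(2*h) = 4*h²)
Q(H) = -9 + H (Q(H) = (2 + H) - 11 = -9 + H)
l(-13/22)*Q(-17) = (4*(-13/22)²)*(-9 - 17) = (4*(-13*1/22)²)*(-26) = (4*(-13/22)²)*(-26) = (4*(169/484))*(-26) = (169/121)*(-26) = -4394/121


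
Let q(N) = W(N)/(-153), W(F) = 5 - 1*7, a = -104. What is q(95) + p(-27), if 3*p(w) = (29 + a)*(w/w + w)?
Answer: 99452/153 ≈ 650.01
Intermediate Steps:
W(F) = -2 (W(F) = 5 - 7 = -2)
q(N) = 2/153 (q(N) = -2/(-153) = -2*(-1/153) = 2/153)
p(w) = -25 - 25*w (p(w) = ((29 - 104)*(w/w + w))/3 = (-75*(1 + w))/3 = (-75 - 75*w)/3 = -25 - 25*w)
q(95) + p(-27) = 2/153 + (-25 - 25*(-27)) = 2/153 + (-25 + 675) = 2/153 + 650 = 99452/153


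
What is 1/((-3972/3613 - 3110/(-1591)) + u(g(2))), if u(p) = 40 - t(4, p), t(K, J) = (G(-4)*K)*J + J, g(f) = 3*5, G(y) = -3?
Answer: 5748283/1183314993 ≈ 0.0048578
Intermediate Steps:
g(f) = 15
t(K, J) = J - 3*J*K (t(K, J) = (-3*K)*J + J = -3*J*K + J = J - 3*J*K)
u(p) = 40 + 11*p (u(p) = 40 - p*(1 - 3*4) = 40 - p*(1 - 12) = 40 - p*(-11) = 40 - (-11)*p = 40 + 11*p)
1/((-3972/3613 - 3110/(-1591)) + u(g(2))) = 1/((-3972/3613 - 3110/(-1591)) + (40 + 11*15)) = 1/((-3972*1/3613 - 3110*(-1/1591)) + (40 + 165)) = 1/((-3972/3613 + 3110/1591) + 205) = 1/(4916978/5748283 + 205) = 1/(1183314993/5748283) = 5748283/1183314993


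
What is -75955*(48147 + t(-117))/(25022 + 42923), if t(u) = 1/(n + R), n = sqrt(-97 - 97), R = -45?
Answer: -1622978306268/30153991 + 15191*I*sqrt(194)/30153991 ≈ -53823.0 + 0.0070169*I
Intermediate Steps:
n = I*sqrt(194) (n = sqrt(-194) = I*sqrt(194) ≈ 13.928*I)
t(u) = 1/(-45 + I*sqrt(194)) (t(u) = 1/(I*sqrt(194) - 45) = 1/(-45 + I*sqrt(194)))
-75955*(48147 + t(-117))/(25022 + 42923) = -75955*(48147 + (-45/2219 - I*sqrt(194)/2219))/(25022 + 42923) = -(1622978306268/30153991 - 15191*I*sqrt(194)/30153991) = -75955*(106838148/150769955 - I*sqrt(194)/150769955) = -1622978306268/30153991 + 15191*I*sqrt(194)/30153991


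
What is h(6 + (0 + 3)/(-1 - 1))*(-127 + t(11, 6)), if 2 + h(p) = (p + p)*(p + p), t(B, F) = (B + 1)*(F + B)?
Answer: 6083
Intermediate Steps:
t(B, F) = (1 + B)*(B + F)
h(p) = -2 + 4*p² (h(p) = -2 + (p + p)*(p + p) = -2 + (2*p)*(2*p) = -2 + 4*p²)
h(6 + (0 + 3)/(-1 - 1))*(-127 + t(11, 6)) = (-2 + 4*(6 + (0 + 3)/(-1 - 1))²)*(-127 + (11 + 6 + 11² + 11*6)) = (-2 + 4*(6 + 3/(-2))²)*(-127 + (11 + 6 + 121 + 66)) = (-2 + 4*(6 + 3*(-½))²)*(-127 + 204) = (-2 + 4*(6 - 3/2)²)*77 = (-2 + 4*(9/2)²)*77 = (-2 + 4*(81/4))*77 = (-2 + 81)*77 = 79*77 = 6083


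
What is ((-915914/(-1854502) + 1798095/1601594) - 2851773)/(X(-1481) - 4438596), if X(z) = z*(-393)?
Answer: 4235107614019670359/5727303184326710922 ≈ 0.73946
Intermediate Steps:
X(z) = -393*z
((-915914/(-1854502) + 1798095/1601594) - 2851773)/(X(-1481) - 4438596) = ((-915914/(-1854502) + 1798095/1601594) - 2851773)/(-393*(-1481) - 4438596) = ((-915914*(-1/1854502) + 1798095*(1/1601594)) - 2851773)/(582033 - 4438596) = ((457957/927251 + 1798095/1601594) - 2851773)/(-3856563) = (2400746570303/1485079638094 - 2851773)*(-1/3856563) = -4235107614019670359/1485079638094*(-1/3856563) = 4235107614019670359/5727303184326710922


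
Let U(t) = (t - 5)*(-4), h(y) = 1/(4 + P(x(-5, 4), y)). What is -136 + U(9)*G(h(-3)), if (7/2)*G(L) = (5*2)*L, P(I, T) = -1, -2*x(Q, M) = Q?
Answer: -3176/21 ≈ -151.24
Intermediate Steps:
x(Q, M) = -Q/2
h(y) = ⅓ (h(y) = 1/(4 - 1) = 1/3 = ⅓)
G(L) = 20*L/7 (G(L) = 2*((5*2)*L)/7 = 2*(10*L)/7 = 20*L/7)
U(t) = 20 - 4*t (U(t) = (-5 + t)*(-4) = 20 - 4*t)
-136 + U(9)*G(h(-3)) = -136 + (20 - 4*9)*((20/7)*(⅓)) = -136 + (20 - 36)*(20/21) = -136 - 16*20/21 = -136 - 320/21 = -3176/21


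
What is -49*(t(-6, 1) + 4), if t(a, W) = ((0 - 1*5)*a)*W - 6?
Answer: -1372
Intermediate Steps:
t(a, W) = -6 - 5*W*a (t(a, W) = ((0 - 5)*a)*W - 6 = (-5*a)*W - 6 = -5*W*a - 6 = -6 - 5*W*a)
-49*(t(-6, 1) + 4) = -49*((-6 - 5*1*(-6)) + 4) = -49*((-6 + 30) + 4) = -49*(24 + 4) = -49*28 = -1372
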